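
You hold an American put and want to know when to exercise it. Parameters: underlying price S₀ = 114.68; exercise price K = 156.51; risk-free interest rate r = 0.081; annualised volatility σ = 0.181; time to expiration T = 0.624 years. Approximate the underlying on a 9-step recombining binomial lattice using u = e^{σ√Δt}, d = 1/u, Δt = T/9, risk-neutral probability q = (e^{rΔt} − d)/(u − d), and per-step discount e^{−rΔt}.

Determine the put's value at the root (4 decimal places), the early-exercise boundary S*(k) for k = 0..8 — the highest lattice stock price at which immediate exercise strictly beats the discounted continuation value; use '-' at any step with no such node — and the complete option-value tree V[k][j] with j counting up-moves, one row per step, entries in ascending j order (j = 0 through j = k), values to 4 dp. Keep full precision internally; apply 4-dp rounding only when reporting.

Δt=0.06933  u=1.04881  d=0.95346  q=0.54715  discount=0.99440
step 9 (expiry): payoffs max(K−S,0) = 81.8302 74.3615 66.1458 57.1085 47.1674 36.2321 24.2031 10.9711 0.0000 0.0000
step 8: (k=8,j=0): S=78.3252, (K−S)⁺=78.1848, hold=77.3083 ⇒ V=78.1848 exercise | (k=8,j=1): S=86.1585, (K−S)⁺=70.3515, hold=69.4750 ⇒ V=70.3515 exercise | (k=8,j=2): S=94.7752, (K−S)⁺=61.7348, hold=60.8583 ⇒ V=61.7348 exercise | (k=8,j=3): S=104.2536, (K−S)⁺=52.2564, hold=51.3799 ⇒ V=52.2564 exercise | (k=8,j=4): S=114.6800, (K−S)⁺=41.8300, hold=40.9535 ⇒ V=41.8300 exercise | (k=8,j=5): S=126.1491, (K−S)⁺=30.3609, hold=29.4844 ⇒ V=30.3609 exercise | (k=8,j=6): S=138.7653, (K−S)⁺=17.7447, hold=16.8682 ⇒ V=17.7447 exercise | (k=8,j=7): S=152.6431, (K−S)⁺=3.8669, hold=4.9405 ⇒ V=4.9405 continue | (k=8,j=8): S=167.9089, (K−S)⁺=0.0000, hold=0.0000 ⇒ V=0.0000 continue  boundary S*=138.7653
step 7: (k=7,j=0): S=82.1485, (K−S)⁺=74.3615, hold=73.4850 ⇒ V=74.3615 exercise | (k=7,j=1): S=90.3642, (K−S)⁺=66.1458, hold=65.2693 ⇒ V=66.1458 exercise | (k=7,j=2): S=99.4015, (K−S)⁺=57.1085, hold=56.2320 ⇒ V=57.1085 exercise | (k=7,j=3): S=109.3426, (K−S)⁺=47.1674, hold=46.2909 ⇒ V=47.1674 exercise | (k=7,j=4): S=120.2779, (K−S)⁺=36.2321, hold=35.3556 ⇒ V=36.2321 exercise | (k=7,j=5): S=132.3069, (K−S)⁺=24.2031, hold=23.3266 ⇒ V=24.2031 exercise | (k=7,j=6): S=145.5389, (K−S)⁺=10.9711, hold=10.6788 ⇒ V=10.9711 exercise | (k=7,j=7): S=160.0942, (K−S)⁺=0.0000, hold=2.2248 ⇒ V=2.2248 continue  boundary S*=145.5389
step 6: (k=6,j=0): S=86.1585, (K−S)⁺=70.3515, hold=69.4750 ⇒ V=70.3515 exercise | (k=6,j=1): S=94.7752, (K−S)⁺=61.7348, hold=60.8583 ⇒ V=61.7348 exercise | (k=6,j=2): S=104.2536, (K−S)⁺=52.2564, hold=51.3799 ⇒ V=52.2564 exercise | (k=6,j=3): S=114.6800, (K−S)⁺=41.8300, hold=40.9535 ⇒ V=41.8300 exercise | (k=6,j=4): S=126.1491, (K−S)⁺=30.3609, hold=29.4844 ⇒ V=30.3609 exercise | (k=6,j=5): S=138.7653, (K−S)⁺=17.7447, hold=16.8682 ⇒ V=17.7447 exercise | (k=6,j=6): S=152.6431, (K−S)⁺=3.8669, hold=6.1509 ⇒ V=6.1509 continue  boundary S*=138.7653
step 5: (k=5,j=0): S=90.3642, (K−S)⁺=66.1458, hold=65.2693 ⇒ V=66.1458 exercise | (k=5,j=1): S=99.4015, (K−S)⁺=57.1085, hold=56.2320 ⇒ V=57.1085 exercise | (k=5,j=2): S=109.3426, (K−S)⁺=47.1674, hold=46.2909 ⇒ V=47.1674 exercise | (k=5,j=3): S=120.2779, (K−S)⁺=36.2321, hold=35.3556 ⇒ V=36.2321 exercise | (k=5,j=4): S=132.3069, (K−S)⁺=24.2031, hold=23.3266 ⇒ V=24.2031 exercise | (k=5,j=5): S=145.5389, (K−S)⁺=10.9711, hold=11.3374 ⇒ V=11.3374 continue  boundary S*=132.3069
step 4: (k=4,j=0): S=94.7752, (K−S)⁺=61.7348, hold=60.8583 ⇒ V=61.7348 exercise | (k=4,j=1): S=104.2536, (K−S)⁺=52.2564, hold=51.3799 ⇒ V=52.2564 exercise | (k=4,j=2): S=114.6800, (K−S)⁺=41.8300, hold=40.9535 ⇒ V=41.8300 exercise | (k=4,j=3): S=126.1491, (K−S)⁺=30.3609, hold=29.4844 ⇒ V=30.3609 exercise | (k=4,j=4): S=138.7653, (K−S)⁺=17.7447, hold=17.0675 ⇒ V=17.7447 exercise  boundary S*=138.7653
step 3: (k=3,j=0): S=99.4015, (K−S)⁺=57.1085, hold=56.2320 ⇒ V=57.1085 exercise | (k=3,j=1): S=109.3426, (K−S)⁺=47.1674, hold=46.2909 ⇒ V=47.1674 exercise | (k=3,j=2): S=120.2779, (K−S)⁺=36.2321, hold=35.3556 ⇒ V=36.2321 exercise | (k=3,j=3): S=132.3069, (K−S)⁺=24.2031, hold=23.3266 ⇒ V=24.2031 exercise  boundary S*=132.3069
step 2: (k=2,j=0): S=104.2536, (K−S)⁺=52.2564, hold=51.3799 ⇒ V=52.2564 exercise | (k=2,j=1): S=114.6800, (K−S)⁺=41.8300, hold=40.9535 ⇒ V=41.8300 exercise | (k=2,j=2): S=126.1491, (K−S)⁺=30.3609, hold=29.4844 ⇒ V=30.3609 exercise  boundary S*=126.1491
step 1: (k=1,j=0): S=109.3426, (K−S)⁺=47.1674, hold=46.2909 ⇒ V=47.1674 exercise | (k=1,j=1): S=120.2779, (K−S)⁺=36.2321, hold=35.3556 ⇒ V=36.2321 exercise  boundary S*=120.2779
step 0: (k=0,j=0): S=114.6800, (K−S)⁺=41.8300, hold=40.9535 ⇒ V=41.8300 exercise  boundary S*=114.6800

price = 41.8300
boundary = 114.6800 120.2779 126.1491 132.3069 138.7653 132.3069 138.7653 145.5389 138.7653
tree:
41.8300
47.1674 36.2321
52.2564 41.8300 30.3609
57.1085 47.1674 36.2321 24.2031
61.7348 52.2564 41.8300 30.3609 17.7447
66.1458 57.1085 47.1674 36.2321 24.2031 11.3374
70.3515 61.7348 52.2564 41.8300 30.3609 17.7447 6.1509
74.3615 66.1458 57.1085 47.1674 36.2321 24.2031 10.9711 2.2248
78.1848 70.3515 61.7348 52.2564 41.8300 30.3609 17.7447 4.9405 0.0000
81.8302 74.3615 66.1458 57.1085 47.1674 36.2321 24.2031 10.9711 0.0000 0.0000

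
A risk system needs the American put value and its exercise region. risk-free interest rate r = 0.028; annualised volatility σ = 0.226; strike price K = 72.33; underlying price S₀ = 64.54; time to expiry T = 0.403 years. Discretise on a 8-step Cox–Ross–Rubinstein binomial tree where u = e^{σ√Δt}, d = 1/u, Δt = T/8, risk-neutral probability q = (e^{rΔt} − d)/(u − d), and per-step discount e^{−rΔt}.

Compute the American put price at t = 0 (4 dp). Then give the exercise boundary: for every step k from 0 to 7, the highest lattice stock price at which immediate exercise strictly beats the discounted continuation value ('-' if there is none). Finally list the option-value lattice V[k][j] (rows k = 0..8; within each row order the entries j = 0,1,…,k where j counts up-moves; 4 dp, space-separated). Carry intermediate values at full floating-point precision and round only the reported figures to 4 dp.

Δt=0.05038, u=1.05203, d=0.95054, q=0.50123, disc=e^(-rΔt)=0.99859
k=8 terminal: V=max(K-S,0) → 29.3175 24.7249 19.6420 14.0163 7.7900 0.8989 0.0000 0.0000 0.0000
k=7: j=0 S=45.2506 intr=27.0794 cont=26.9775 V=27.0794[EX]; j=1 S=50.0821 intr=22.2479 cont=22.1459 V=22.2479[EX]; j=2 S=55.4295 intr=16.9005 cont=16.7985 V=16.9005[EX]; j=3 S=61.3479 intr=10.9821 cont=10.8802 V=10.9821[EX]; j=4 S=67.8982 intr=4.4318 cont=4.3299 V=4.4318[EX]; j=5 S=75.1479 intr=0.0000 cont=0.4477 V=0.4477[hold]; j=6 S=83.1717 intr=0.0000 cont=0.0000 V=0.0000[hold]; j=7 S=92.0521 intr=0.0000 cont=0.0000 V=0.0000[hold]  S*(7)=67.8982
k=6: j=0 S=47.6051 intr=24.7249 cont=24.6230 V=24.7249[EX]; j=1 S=52.6880 intr=19.6420 cont=19.5400 V=19.6420[EX]; j=2 S=58.3137 intr=14.0163 cont=13.9144 V=14.0163[EX]; j=3 S=64.5400 intr=7.7900 cont=7.6881 V=7.7900[EX]; j=4 S=71.4311 intr=0.8989 cont=2.4314 V=2.4314[hold]; j=5 S=79.0580 intr=0.0000 cont=0.2230 V=0.2230[hold]; j=6 S=87.4993 intr=0.0000 cont=0.0000 V=0.0000[hold]  S*(6)=64.5400
k=5: j=0 S=50.0821 intr=22.2479 cont=22.1459 V=22.2479[EX]; j=1 S=55.4295 intr=16.9005 cont=16.7985 V=16.9005[EX]; j=2 S=61.3479 intr=10.9821 cont=10.8802 V=10.9821[EX]; j=3 S=67.8982 intr=4.4318 cont=5.0969 V=5.0969[hold]; j=4 S=75.1479 intr=0.0000 cont=1.3226 V=1.3226[hold]; j=5 S=83.1717 intr=0.0000 cont=0.1111 V=0.1111[hold]  S*(5)=61.3479
k=4: j=0 S=52.6880 intr=19.6420 cont=19.5400 V=19.6420[EX]; j=1 S=58.3137 intr=14.0163 cont=13.9144 V=14.0163[EX]; j=2 S=64.5400 intr=7.7900 cont=8.0210 V=8.0210[hold]; j=3 S=71.4311 intr=0.8989 cont=3.2006 V=3.2006[hold]; j=4 S=79.0580 intr=0.0000 cont=0.7143 V=0.7143[hold]  S*(4)=58.3137
k=3: j=0 S=55.4295 intr=16.9005 cont=16.7985 V=16.9005[EX]; j=1 S=61.3479 intr=10.9821 cont=10.9958 V=10.9958[hold]; j=2 S=67.8982 intr=4.4318 cont=5.5970 V=5.5970[hold]; j=3 S=75.1479 intr=0.0000 cont=1.9517 V=1.9517[hold]  S*(3)=55.4295
k=2: j=0 S=58.3137 intr=14.0163 cont=13.9212 V=14.0163[EX]; j=1 S=64.5400 intr=7.7900 cont=8.2780 V=8.2780[hold]; j=2 S=71.4311 intr=0.8989 cont=3.7645 V=3.7645[hold]  S*(2)=58.3137
k=1: j=0 S=61.3479 intr=10.9821 cont=11.1244 V=11.1244[hold]; j=1 S=67.8982 intr=4.4318 cont=6.0073 V=6.0073[hold]  S*(1)=-
k=0: j=0 S=64.5400 intr=7.7900 cont=8.5475 V=8.5475[hold]  S*(0)=-

price = 8.5475
boundary = - - 58.3137 55.4295 58.3137 61.3479 64.5400 67.8982
tree:
8.5475
11.1244 6.0073
14.0163 8.2780 3.7645
16.9005 10.9958 5.5970 1.9517
19.6420 14.0163 8.0210 3.2006 0.7143
22.2479 16.9005 10.9821 5.0969 1.3226 0.1111
24.7249 19.6420 14.0163 7.7900 2.4314 0.2230 0.0000
27.0794 22.2479 16.9005 10.9821 4.4318 0.4477 0.0000 0.0000
29.3175 24.7249 19.6420 14.0163 7.7900 0.8989 0.0000 0.0000 0.0000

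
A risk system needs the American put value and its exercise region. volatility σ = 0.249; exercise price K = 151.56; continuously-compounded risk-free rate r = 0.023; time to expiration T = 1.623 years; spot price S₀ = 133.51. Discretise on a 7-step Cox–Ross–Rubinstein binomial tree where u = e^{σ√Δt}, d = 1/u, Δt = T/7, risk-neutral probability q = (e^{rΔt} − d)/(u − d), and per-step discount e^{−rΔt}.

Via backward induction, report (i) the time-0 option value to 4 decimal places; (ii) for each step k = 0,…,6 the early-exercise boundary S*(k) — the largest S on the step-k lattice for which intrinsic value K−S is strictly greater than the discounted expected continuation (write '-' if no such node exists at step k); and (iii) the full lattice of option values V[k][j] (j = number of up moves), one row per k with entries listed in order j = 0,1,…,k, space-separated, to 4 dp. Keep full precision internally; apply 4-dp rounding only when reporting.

params: Δt=0.23186 u=1.12738 d=0.88701 q=0.49231 e^(-rΔt)=0.99468
t_7 payoffs: 93.8809 78.2505 58.3845 33.1351 1.0433 0.0000 0.0000 0.0000
t_6: node(6,0) S=65.0263 payoff=86.5337 vs cont=85.7276 → 86.5337 [stop]  node(6,1) S=82.6477 payoff=68.9123 vs cont=68.1062 → 68.9123 [stop]  node(6,2) S=105.0442 payoff=46.5158 vs cont=45.7097 → 46.5158 [stop]  node(6,3) S=133.5100 payoff=18.0500 vs cont=17.2439 → 18.0500 [stop]  node(6,4) S=169.6896 payoff=0.0000 vs cont=0.5269 → 0.5269 [wait]  node(6,5) S=215.6735 payoff=0.0000 vs cont=0.0000 → 0.0000 [wait]  node(6,6) S=274.1185 payoff=0.0000 vs cont=0.0000 → 0.0000 [wait]  ⇒ S*(6)=133.5100
t_5: node(5,0) S=73.3095 payoff=78.2505 vs cont=77.4445 → 78.2505 [stop]  node(5,1) S=93.1755 payoff=58.3845 vs cont=57.5785 → 58.3845 [stop]  node(5,2) S=118.4249 payoff=33.1351 vs cont=32.3290 → 33.1351 [stop]  node(5,3) S=150.5167 payoff=1.0433 vs cont=9.3731 → 9.3731 [wait]  node(5,4) S=191.3049 payoff=0.0000 vs cont=0.2661 → 0.2661 [wait]  node(5,5) S=243.1463 payoff=0.0000 vs cont=0.0000 → 0.0000 [wait]  ⇒ S*(5)=118.4249
t_4: node(4,0) S=82.6477 payoff=68.9123 vs cont=68.1062 → 68.9123 [stop]  node(4,1) S=105.0442 payoff=46.5158 vs cont=45.7097 → 46.5158 [stop]  node(4,2) S=133.5100 payoff=18.0500 vs cont=21.3229 → 21.3229 [wait]  node(4,3) S=169.6896 payoff=0.0000 vs cont=4.8637 → 4.8637 [wait]  node(4,4) S=215.6735 payoff=0.0000 vs cont=0.1344 → 0.1344 [wait]  ⇒ S*(4)=105.0442
t_3: node(3,0) S=93.1755 payoff=58.3845 vs cont=57.5785 → 58.3845 [stop]  node(3,1) S=118.4249 payoff=33.1351 vs cont=33.9317 → 33.9317 [wait]  node(3,2) S=150.5167 payoff=1.0433 vs cont=13.1496 → 13.1496 [wait]  node(3,3) S=191.3049 payoff=0.0000 vs cont=2.5219 → 2.5219 [wait]  ⇒ S*(3)=93.1755
t_2: node(2,0) S=105.0442 payoff=46.5158 vs cont=46.0998 → 46.5158 [stop]  node(2,1) S=133.5100 payoff=18.0500 vs cont=23.5745 → 23.5745 [wait]  node(2,2) S=169.6896 payoff=0.0000 vs cont=7.8754 → 7.8754 [wait]  ⇒ S*(2)=105.0442
t_1: node(1,0) S=118.4249 payoff=33.1351 vs cont=35.0343 → 35.0343 [wait]  node(1,1) S=150.5167 payoff=1.0433 vs cont=15.7615 → 15.7615 [wait]  ⇒ S*(1)=-
t_0: node(0,0) S=133.5100 payoff=18.0500 vs cont=25.4103 → 25.4103 [wait]  ⇒ S*(0)=-

price = 25.4103
boundary = - - 105.0442 93.1755 105.0442 118.4249 133.5100
tree:
25.4103
35.0343 15.7615
46.5158 23.5745 7.8754
58.3845 33.9317 13.1496 2.5219
68.9123 46.5158 21.3229 4.8637 0.1344
78.2505 58.3845 33.1351 9.3731 0.2661 0.0000
86.5337 68.9123 46.5158 18.0500 0.5269 0.0000 0.0000
93.8809 78.2505 58.3845 33.1351 1.0433 0.0000 0.0000 0.0000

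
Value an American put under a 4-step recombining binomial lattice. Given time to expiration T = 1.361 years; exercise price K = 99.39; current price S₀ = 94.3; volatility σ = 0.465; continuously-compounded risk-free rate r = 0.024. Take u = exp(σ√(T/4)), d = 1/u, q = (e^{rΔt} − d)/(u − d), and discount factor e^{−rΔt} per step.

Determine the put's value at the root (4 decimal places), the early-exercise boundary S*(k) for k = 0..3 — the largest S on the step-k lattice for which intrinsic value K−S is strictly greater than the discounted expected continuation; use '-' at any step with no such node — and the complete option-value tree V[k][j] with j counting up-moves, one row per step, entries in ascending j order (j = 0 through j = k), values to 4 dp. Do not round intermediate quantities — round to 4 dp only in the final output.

params: Δt=0.34025 u=1.31159 d=0.76243 q=0.44753 e^(-rΔt)=0.99187
t_4 payoffs: 67.5245 44.5728 5.0900 0.0000 0.0000
t_3: node(3,0) S=41.7945 payoff=57.5955 vs cont=56.7872 → 57.5955 [stop]  node(3,1) S=71.8976 payoff=27.4924 vs cont=26.6841 → 27.4924 [stop]  node(3,2) S=123.6828 payoff=0.0000 vs cont=2.7892 → 2.7892 [wait]  node(3,3) S=212.7671 payoff=0.0000 vs cont=0.0000 → 0.0000 [wait]  ⇒ S*(3)=71.8976
t_2: node(2,0) S=54.8172 payoff=44.5728 vs cont=43.7645 → 44.5728 [stop]  node(2,1) S=94.3000 payoff=5.0900 vs cont=16.3032 → 16.3032 [wait]  node(2,2) S=162.2209 payoff=0.0000 vs cont=1.5284 → 1.5284 [wait]  ⇒ S*(2)=54.8172
t_1: node(1,0) S=71.8976 payoff=27.4924 vs cont=31.6616 → 31.6616 [wait]  node(1,1) S=123.6828 payoff=0.0000 vs cont=9.6122 → 9.6122 [wait]  ⇒ S*(1)=-
t_0: node(0,0) S=94.3000 payoff=5.0900 vs cont=21.6165 → 21.6165 [wait]  ⇒ S*(0)=-

price = 21.6165
boundary = - - 54.8172 71.8976
tree:
21.6165
31.6616 9.6122
44.5728 16.3032 1.5284
57.5955 27.4924 2.7892 0.0000
67.5245 44.5728 5.0900 0.0000 0.0000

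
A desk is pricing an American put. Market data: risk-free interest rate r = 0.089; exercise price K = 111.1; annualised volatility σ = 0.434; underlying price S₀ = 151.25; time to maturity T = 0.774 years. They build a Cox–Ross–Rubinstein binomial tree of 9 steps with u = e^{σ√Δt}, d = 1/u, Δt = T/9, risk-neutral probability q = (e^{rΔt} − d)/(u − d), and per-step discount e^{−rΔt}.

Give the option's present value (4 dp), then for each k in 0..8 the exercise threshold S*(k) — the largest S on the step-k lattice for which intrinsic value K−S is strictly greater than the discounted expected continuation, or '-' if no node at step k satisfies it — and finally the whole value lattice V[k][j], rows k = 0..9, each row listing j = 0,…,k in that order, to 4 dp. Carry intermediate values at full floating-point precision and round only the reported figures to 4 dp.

Δt=0.08600  u=1.13573  d=0.88049  q=0.49833  discount=0.99238
step 9 (expiry): payoffs max(K−S,0) = 62.9910 49.0452 31.0569 7.8542 0.0000 0.0000 0.0000 0.0000 0.0000 0.0000
step 8: (k=8,j=0): S=54.6388, (K−S)⁺=56.4612, hold=55.6141 ⇒ V=56.4612 exercise | (k=8,j=1): S=70.4774, (K−S)⁺=40.6226, hold=39.7755 ⇒ V=40.6226 exercise | (k=8,j=2): S=90.9072, (K−S)⁺=20.1928, hold=19.3457 ⇒ V=20.1928 exercise | (k=8,j=3): S=117.2592, (K−S)⁺=0.0000, hold=3.9102 ⇒ V=3.9102 continue | (k=8,j=4): S=151.2500, (K−S)⁺=0.0000, hold=0.0000 ⇒ V=0.0000 continue | (k=8,j=5): S=195.0940, (K−S)⁺=0.0000, hold=0.0000 ⇒ V=0.0000 continue | (k=8,j=6): S=251.6475, (K−S)⁺=0.0000, hold=0.0000 ⇒ V=0.0000 continue | (k=8,j=7): S=324.5945, (K−S)⁺=0.0000, hold=0.0000 ⇒ V=0.0000 continue | (k=8,j=8): S=418.6873, (K−S)⁺=0.0000, hold=0.0000 ⇒ V=0.0000 continue  boundary S*=90.9072
step 7: (k=7,j=0): S=62.0548, (K−S)⁺=49.0452, hold=48.1981 ⇒ V=49.0452 exercise | (k=7,j=1): S=80.0431, (K−S)⁺=31.0569, hold=30.2098 ⇒ V=31.0569 exercise | (k=7,j=2): S=103.2458, (K−S)⁺=7.8542, hold=11.9866 ⇒ V=11.9866 continue | (k=7,j=3): S=133.1745, (K−S)⁺=0.0000, hold=1.9467 ⇒ V=1.9467 continue | (k=7,j=4): S=171.7788, (K−S)⁺=0.0000, hold=0.0000 ⇒ V=0.0000 continue | (k=7,j=5): S=221.5737, (K−S)⁺=0.0000, hold=0.0000 ⇒ V=0.0000 continue | (k=7,j=6): S=285.8031, (K−S)⁺=0.0000, hold=0.0000 ⇒ V=0.0000 continue | (k=7,j=7): S=368.6511, (K−S)⁺=0.0000, hold=0.0000 ⇒ V=0.0000 continue  boundary S*=80.0431
step 6: (k=6,j=0): S=70.4774, (K−S)⁺=40.6226, hold=39.7755 ⇒ V=40.6226 exercise | (k=6,j=1): S=90.9072, (K−S)⁺=20.1928, hold=21.3893 ⇒ V=21.3893 continue | (k=6,j=2): S=117.2592, (K−S)⁺=0.0000, hold=6.9302 ⇒ V=6.9302 continue | (k=6,j=3): S=151.2500, (K−S)⁺=0.0000, hold=0.9691 ⇒ V=0.9691 continue | (k=6,j=4): S=195.0940, (K−S)⁺=0.0000, hold=0.0000 ⇒ V=0.0000 continue | (k=6,j=5): S=251.6475, (K−S)⁺=0.0000, hold=0.0000 ⇒ V=0.0000 continue | (k=6,j=6): S=324.5945, (K−S)⁺=0.0000, hold=0.0000 ⇒ V=0.0000 continue  boundary S*=70.4774
step 5: (k=5,j=0): S=80.0431, (K−S)⁺=31.0569, hold=30.8015 ⇒ V=31.0569 exercise | (k=5,j=1): S=103.2458, (K−S)⁺=7.8542, hold=14.0758 ⇒ V=14.0758 continue | (k=5,j=2): S=133.1745, (K−S)⁺=0.0000, hold=3.9295 ⇒ V=3.9295 continue | (k=5,j=3): S=171.7788, (K−S)⁺=0.0000, hold=0.4825 ⇒ V=0.4825 continue | (k=5,j=4): S=221.5737, (K−S)⁺=0.0000, hold=0.0000 ⇒ V=0.0000 continue | (k=5,j=5): S=285.8031, (K−S)⁺=0.0000, hold=0.0000 ⇒ V=0.0000 continue  boundary S*=80.0431
step 4: (k=4,j=0): S=90.9072, (K−S)⁺=20.1928, hold=22.4225 ⇒ V=22.4225 continue | (k=4,j=1): S=117.2592, (K−S)⁺=0.0000, hold=8.9508 ⇒ V=8.9508 continue | (k=4,j=2): S=151.2500, (K−S)⁺=0.0000, hold=2.1949 ⇒ V=2.1949 continue | (k=4,j=3): S=195.0940, (K−S)⁺=0.0000, hold=0.2402 ⇒ V=0.2402 continue | (k=4,j=4): S=251.6475, (K−S)⁺=0.0000, hold=0.0000 ⇒ V=0.0000 continue  boundary S*=-
step 3: (k=3,j=0): S=103.2458, (K−S)⁺=7.8542, hold=15.5894 ⇒ V=15.5894 continue | (k=3,j=1): S=133.1745, (K−S)⁺=0.0000, hold=5.5416 ⇒ V=5.5416 continue | (k=3,j=2): S=171.7788, (K−S)⁺=0.0000, hold=1.2115 ⇒ V=1.2115 continue | (k=3,j=3): S=221.5737, (K−S)⁺=0.0000, hold=0.1196 ⇒ V=0.1196 continue  boundary S*=-
step 2: (k=2,j=0): S=117.2592, (K−S)⁺=0.0000, hold=10.5016 ⇒ V=10.5016 continue | (k=2,j=1): S=151.2500, (K−S)⁺=0.0000, hold=3.3580 ⇒ V=3.3580 continue | (k=2,j=2): S=195.0940, (K−S)⁺=0.0000, hold=0.6623 ⇒ V=0.6623 continue  boundary S*=-
step 1: (k=1,j=0): S=133.1745, (K−S)⁺=0.0000, hold=6.8888 ⇒ V=6.8888 continue | (k=1,j=1): S=171.7788, (K−S)⁺=0.0000, hold=1.9993 ⇒ V=1.9993 continue  boundary S*=-
step 0: (k=0,j=0): S=151.2500, (K−S)⁺=0.0000, hold=4.4183 ⇒ V=4.4183 continue  boundary S*=-

price = 4.4183
boundary = - - - - - 80.0431 70.4774 80.0431 90.9072
tree:
4.4183
6.8888 1.9993
10.5016 3.3580 0.6623
15.5894 5.5416 1.2115 0.1196
22.4225 8.9508 2.1949 0.2402 0.0000
31.0569 14.0758 3.9295 0.4825 0.0000 0.0000
40.6226 21.3893 6.9302 0.9691 0.0000 0.0000 0.0000
49.0452 31.0569 11.9866 1.9467 0.0000 0.0000 0.0000 0.0000
56.4612 40.6226 20.1928 3.9102 0.0000 0.0000 0.0000 0.0000 0.0000
62.9910 49.0452 31.0569 7.8542 0.0000 0.0000 0.0000 0.0000 0.0000 0.0000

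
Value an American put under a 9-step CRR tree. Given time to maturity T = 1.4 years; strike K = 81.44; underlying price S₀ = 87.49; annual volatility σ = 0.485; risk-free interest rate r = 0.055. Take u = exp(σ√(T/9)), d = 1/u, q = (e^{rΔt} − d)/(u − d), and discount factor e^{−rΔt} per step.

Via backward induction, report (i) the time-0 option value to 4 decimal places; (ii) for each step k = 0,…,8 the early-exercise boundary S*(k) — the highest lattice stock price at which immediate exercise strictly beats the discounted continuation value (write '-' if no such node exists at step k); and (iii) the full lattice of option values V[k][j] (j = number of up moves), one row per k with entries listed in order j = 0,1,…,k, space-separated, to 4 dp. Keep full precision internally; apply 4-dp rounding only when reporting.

price = 13.9155
boundary = - - - - 40.7061 49.2872 40.7061 49.2872 59.6773
tree:
13.9155
19.0158 8.5223
25.2888 12.4169 4.3659
32.6282 17.6231 6.8793 1.6629
40.7339 24.2473 10.6103 2.8744 0.3521
47.8210 32.1528 15.9361 4.9076 0.6759 0.0000
53.6742 40.7339 23.1416 8.2494 1.2977 0.0000 0.0000
58.5083 47.8210 32.1528 13.5866 2.4913 0.0000 0.0000 0.0000
62.5008 53.6742 40.7339 21.7627 4.7829 0.0000 0.0000 0.0000 0.0000
65.7982 58.5083 47.8210 32.1528 9.1824 0.0000 0.0000 0.0000 0.0000 0.0000

params: Δt=0.15556 u=1.21081 d=0.82590 q=0.47465 e^(-rΔt)=0.99148
t_9 payoffs: 65.7982 58.5083 47.8210 32.1528 9.1824 0.0000 0.0000 0.0000 0.0000 0.0000
t_8: node(8,0) S=18.9392 payoff=62.5008 vs cont=61.8070 → 62.5008 [stop]  node(8,1) S=27.7658 payoff=53.6742 vs cont=52.9804 → 53.6742 [stop]  node(8,2) S=40.7061 payoff=40.7339 vs cont=40.0401 → 40.7339 [stop]  node(8,3) S=59.6773 payoff=21.7627 vs cont=21.0689 → 21.7627 [stop]  node(8,4) S=87.4900 payoff=0.0000 vs cont=4.7829 → 4.7829 [wait]  node(8,5) S=128.2649 payoff=0.0000 vs cont=0.0000 → 0.0000 [wait]  node(8,6) S=188.0430 payoff=0.0000 vs cont=0.0000 → 0.0000 [wait]  node(8,7) S=275.6809 payoff=0.0000 vs cont=0.0000 → 0.0000 [wait]  node(8,8) S=404.1625 payoff=0.0000 vs cont=0.0000 → 0.0000 [wait]  ⇒ S*(8)=59.6773
t_7: node(7,0) S=22.9317 payoff=58.5083 vs cont=57.8145 → 58.5083 [stop]  node(7,1) S=33.6190 payoff=47.8210 vs cont=47.1272 → 47.8210 [stop]  node(7,2) S=49.2872 payoff=32.1528 vs cont=31.4590 → 32.1528 [stop]  node(7,3) S=72.2576 payoff=9.1824 vs cont=13.5866 → 13.5866 [wait]  node(7,4) S=105.9335 payoff=0.0000 vs cont=2.4913 → 2.4913 [wait]  node(7,5) S=155.3040 payoff=0.0000 vs cont=0.0000 → 0.0000 [wait]  node(7,6) S=227.6837 payoff=0.0000 vs cont=0.0000 → 0.0000 [wait]  node(7,7) S=333.7962 payoff=0.0000 vs cont=0.0000 → 0.0000 [wait]  ⇒ S*(7)=49.2872
t_6: node(6,0) S=27.7658 payoff=53.6742 vs cont=52.9804 → 53.6742 [stop]  node(6,1) S=40.7061 payoff=40.7339 vs cont=40.0401 → 40.7339 [stop]  node(6,2) S=59.6773 payoff=21.7627 vs cont=23.1416 → 23.1416 [wait]  node(6,3) S=87.4900 payoff=0.0000 vs cont=8.2494 → 8.2494 [wait]  node(6,4) S=128.2649 payoff=0.0000 vs cont=1.2977 → 1.2977 [wait]  node(6,5) S=188.0430 payoff=0.0000 vs cont=0.0000 → 0.0000 [wait]  node(6,6) S=275.6809 payoff=0.0000 vs cont=0.0000 → 0.0000 [wait]  ⇒ S*(6)=40.7061
t_5: node(5,0) S=33.6190 payoff=47.8210 vs cont=47.1272 → 47.8210 [stop]  node(5,1) S=49.2872 payoff=32.1528 vs cont=32.1079 → 32.1528 [stop]  node(5,2) S=72.2576 payoff=9.1824 vs cont=15.9361 → 15.9361 [wait]  node(5,3) S=105.9335 payoff=0.0000 vs cont=4.9076 → 4.9076 [wait]  node(5,4) S=155.3040 payoff=0.0000 vs cont=0.6759 → 0.6759 [wait]  node(5,5) S=227.6837 payoff=0.0000 vs cont=0.0000 → 0.0000 [wait]  ⇒ S*(5)=49.2872
t_4: node(4,0) S=40.7061 payoff=40.7339 vs cont=40.0401 → 40.7339 [stop]  node(4,1) S=59.6773 payoff=21.7627 vs cont=24.2473 → 24.2473 [wait]  node(4,2) S=87.4900 payoff=0.0000 vs cont=10.6103 → 10.6103 [wait]  node(4,3) S=128.2649 payoff=0.0000 vs cont=2.8744 → 2.8744 [wait]  node(4,4) S=188.0430 payoff=0.0000 vs cont=0.3521 → 0.3521 [wait]  ⇒ S*(4)=40.7061
t_3: node(3,0) S=49.2872 payoff=32.1528 vs cont=32.6282 → 32.6282 [wait]  node(3,1) S=72.2576 payoff=9.1824 vs cont=17.6231 → 17.6231 [wait]  node(3,2) S=105.9335 payoff=0.0000 vs cont=6.8793 → 6.8793 [wait]  node(3,3) S=155.3040 payoff=0.0000 vs cont=1.6629 → 1.6629 [wait]  ⇒ S*(3)=-
t_2: node(2,0) S=59.6773 payoff=21.7627 vs cont=25.2888 → 25.2888 [wait]  node(2,1) S=87.4900 payoff=0.0000 vs cont=12.4169 → 12.4169 [wait]  node(2,2) S=128.2649 payoff=0.0000 vs cont=4.3659 → 4.3659 [wait]  ⇒ S*(2)=-
t_1: node(1,0) S=72.2576 payoff=9.1824 vs cont=19.0158 → 19.0158 [wait]  node(1,1) S=105.9335 payoff=0.0000 vs cont=8.5223 → 8.5223 [wait]  ⇒ S*(1)=-
t_0: node(0,0) S=87.4900 payoff=0.0000 vs cont=13.9155 → 13.9155 [wait]  ⇒ S*(0)=-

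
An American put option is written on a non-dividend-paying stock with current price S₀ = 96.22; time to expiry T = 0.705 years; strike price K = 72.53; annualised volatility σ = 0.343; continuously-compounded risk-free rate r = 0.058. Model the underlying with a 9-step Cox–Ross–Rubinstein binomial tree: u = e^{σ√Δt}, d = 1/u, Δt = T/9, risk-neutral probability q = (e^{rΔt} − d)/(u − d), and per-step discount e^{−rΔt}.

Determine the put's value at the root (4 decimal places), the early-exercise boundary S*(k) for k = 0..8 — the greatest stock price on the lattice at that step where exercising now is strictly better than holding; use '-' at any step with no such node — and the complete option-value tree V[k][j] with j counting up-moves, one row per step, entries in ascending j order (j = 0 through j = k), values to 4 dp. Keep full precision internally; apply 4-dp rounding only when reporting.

price = 1.4682
boundary = - - - - - - 54.0896 59.5396 65.5387
tree:
1.4682
2.4012 0.5474
3.8477 0.9749 0.1243
6.0138 1.7141 0.2438 0.0059
9.1141 2.9646 0.4776 0.0119 0.0000
13.2875 5.0187 0.9351 0.0239 0.0000 0.0000
18.4404 8.2495 1.8298 0.0479 0.0000 0.0000 0.0000
23.3915 12.9904 3.5780 0.0962 0.0000 0.0000 0.0000 0.0000
27.8894 18.4404 6.9913 0.1931 0.0000 0.0000 0.0000 0.0000 0.0000
31.9756 23.3915 12.9904 0.3878 0.0000 0.0000 0.0000 0.0000 0.0000 0.0000

params: Δt=0.07833 u=1.10076 d=0.90846 q=0.49970 e^(-rΔt)=0.99547
t_9 payoffs: 31.9756 23.3915 12.9904 0.3878 0.0000 0.0000 0.0000 0.0000 0.0000 0.0000
t_8: node(8,0) S=44.6406 payoff=27.8894 vs cont=27.5606 → 27.8894 [stop]  node(8,1) S=54.0896 payoff=18.4404 vs cont=18.1116 → 18.4404 [stop]  node(8,2) S=65.5387 payoff=6.9913 vs cont=6.6625 → 6.9913 [stop]  node(8,3) S=79.4112 payoff=0.0000 vs cont=0.1931 → 0.1931 [wait]  node(8,4) S=96.2200 payoff=0.0000 vs cont=0.0000 → 0.0000 [wait]  node(8,5) S=116.5867 payoff=0.0000 vs cont=0.0000 → 0.0000 [wait]  node(8,6) S=141.2645 payoff=0.0000 vs cont=0.0000 → 0.0000 [wait]  node(8,7) S=171.1657 payoff=0.0000 vs cont=0.0000 → 0.0000 [wait]  node(8,8) S=207.3961 payoff=0.0000 vs cont=0.0000 → 0.0000 [wait]  ⇒ S*(8)=65.5387
t_7: node(7,0) S=49.1385 payoff=23.3915 vs cont=23.0627 → 23.3915 [stop]  node(7,1) S=59.5396 payoff=12.9904 vs cont=12.6616 → 12.9904 [stop]  node(7,2) S=72.1422 payoff=0.3878 vs cont=3.5780 → 3.5780 [wait]  node(7,3) S=87.4125 payoff=0.0000 vs cont=0.0962 → 0.0962 [wait]  node(7,4) S=105.9149 payoff=0.0000 vs cont=0.0000 → 0.0000 [wait]  node(7,5) S=128.3338 payoff=0.0000 vs cont=0.0000 → 0.0000 [wait]  node(7,6) S=155.4980 payoff=0.0000 vs cont=0.0000 → 0.0000 [wait]  node(7,7) S=188.4121 payoff=0.0000 vs cont=0.0000 → 0.0000 [wait]  ⇒ S*(7)=59.5396
t_6: node(6,0) S=54.0896 payoff=18.4404 vs cont=18.1116 → 18.4404 [stop]  node(6,1) S=65.5387 payoff=6.9913 vs cont=8.2495 → 8.2495 [wait]  node(6,2) S=79.4112 payoff=0.0000 vs cont=1.8298 → 1.8298 [wait]  node(6,3) S=96.2200 payoff=0.0000 vs cont=0.0479 → 0.0479 [wait]  node(6,4) S=116.5867 payoff=0.0000 vs cont=0.0000 → 0.0000 [wait]  node(6,5) S=141.2645 payoff=0.0000 vs cont=0.0000 → 0.0000 [wait]  node(6,6) S=171.1657 payoff=0.0000 vs cont=0.0000 → 0.0000 [wait]  ⇒ S*(6)=54.0896
t_5: node(5,0) S=59.5396 payoff=12.9904 vs cont=13.2875 → 13.2875 [wait]  node(5,1) S=72.1422 payoff=0.3878 vs cont=5.0187 → 5.0187 [wait]  node(5,2) S=87.4125 payoff=0.0000 vs cont=0.9351 → 0.9351 [wait]  node(5,3) S=105.9149 payoff=0.0000 vs cont=0.0239 → 0.0239 [wait]  node(5,4) S=128.3338 payoff=0.0000 vs cont=0.0000 → 0.0000 [wait]  node(5,5) S=155.4980 payoff=0.0000 vs cont=0.0000 → 0.0000 [wait]  ⇒ S*(5)=-
t_4: node(4,0) S=65.5387 payoff=6.9913 vs cont=9.1141 → 9.1141 [wait]  node(4,1) S=79.4112 payoff=0.0000 vs cont=2.9646 → 2.9646 [wait]  node(4,2) S=96.2200 payoff=0.0000 vs cont=0.4776 → 0.4776 [wait]  node(4,3) S=116.5867 payoff=0.0000 vs cont=0.0119 → 0.0119 [wait]  node(4,4) S=141.2645 payoff=0.0000 vs cont=0.0000 → 0.0000 [wait]  ⇒ S*(4)=-
t_3: node(3,0) S=72.1422 payoff=0.3878 vs cont=6.0138 → 6.0138 [wait]  node(3,1) S=87.4125 payoff=0.0000 vs cont=1.7141 → 1.7141 [wait]  node(3,2) S=105.9149 payoff=0.0000 vs cont=0.2438 → 0.2438 [wait]  node(3,3) S=128.3338 payoff=0.0000 vs cont=0.0059 → 0.0059 [wait]  ⇒ S*(3)=-
t_2: node(2,0) S=79.4112 payoff=0.0000 vs cont=3.8477 → 3.8477 [wait]  node(2,1) S=96.2200 payoff=0.0000 vs cont=0.9749 → 0.9749 [wait]  node(2,2) S=116.5867 payoff=0.0000 vs cont=0.1243 → 0.1243 [wait]  ⇒ S*(2)=-
t_1: node(1,0) S=87.4125 payoff=0.0000 vs cont=2.4012 → 2.4012 [wait]  node(1,1) S=105.9149 payoff=0.0000 vs cont=0.5474 → 0.5474 [wait]  ⇒ S*(1)=-
t_0: node(0,0) S=96.2200 payoff=0.0000 vs cont=1.4682 → 1.4682 [wait]  ⇒ S*(0)=-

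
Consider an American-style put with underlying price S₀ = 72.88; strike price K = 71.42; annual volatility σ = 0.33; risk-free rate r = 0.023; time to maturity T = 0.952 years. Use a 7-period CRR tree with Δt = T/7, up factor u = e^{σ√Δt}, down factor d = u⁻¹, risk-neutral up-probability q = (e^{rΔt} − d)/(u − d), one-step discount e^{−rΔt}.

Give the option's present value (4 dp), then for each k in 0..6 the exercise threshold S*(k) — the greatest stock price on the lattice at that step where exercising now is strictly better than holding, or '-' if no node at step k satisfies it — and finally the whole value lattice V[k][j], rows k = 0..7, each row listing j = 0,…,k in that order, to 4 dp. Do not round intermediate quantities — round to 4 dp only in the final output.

Δt=0.13600, u=1.12941, d=0.88542, q=0.48245, disc=e^(-rΔt)=0.99688
k=7 terminal: V=max(K-S,0) → 40.3287 31.7607 20.8317 6.8909 0.0000 0.0000 0.0000 0.0000
k=6: j=0 S=35.1149 intr=36.3051 cont=36.0820 V=36.3051[EX]; j=1 S=44.7917 intr=26.6283 cont=26.4053 V=26.6283[EX]; j=2 S=57.1351 intr=14.2849 cont=14.0619 V=14.2849[EX]; j=3 S=72.8800 intr=0.0000 cont=3.5552 V=3.5552[hold]; j=4 S=92.9638 intr=0.0000 cont=0.0000 V=0.0000[hold]; j=5 S=118.5822 intr=0.0000 cont=0.0000 V=0.0000[hold]; j=6 S=151.2603 intr=0.0000 cont=0.0000 V=0.0000[hold]  S*(6)=57.1351
k=5: j=0 S=39.6593 intr=31.7607 cont=31.5377 V=31.7607[EX]; j=1 S=50.5883 intr=20.8317 cont=20.6086 V=20.8317[EX]; j=2 S=64.5291 intr=6.8909 cont=9.0799 V=9.0799[hold]; j=3 S=82.3116 intr=0.0000 cont=1.8343 V=1.8343[hold]; j=4 S=104.9945 intr=0.0000 cont=0.0000 V=0.0000[hold]; j=5 S=133.9282 intr=0.0000 cont=0.0000 V=0.0000[hold]  S*(5)=50.5883
k=4: j=0 S=44.7917 intr=26.6283 cont=26.4053 V=26.6283[EX]; j=1 S=57.1351 intr=14.2849 cont=15.1147 V=15.1147[hold]; j=2 S=72.8800 intr=0.0000 cont=5.5668 V=5.5668[hold]; j=3 S=92.9638 intr=0.0000 cont=0.9463 V=0.9463[hold]; j=4 S=118.5822 intr=0.0000 cont=0.0000 V=0.0000[hold]  S*(4)=44.7917
k=3: j=0 S=50.5883 intr=20.8317 cont=21.0077 V=21.0077[hold]; j=1 S=64.5291 intr=6.8909 cont=10.4754 V=10.4754[hold]; j=2 S=82.3116 intr=0.0000 cont=3.3272 V=3.3272[hold]; j=3 S=104.9945 intr=0.0000 cont=0.4882 V=0.4882[hold]  S*(3)=-
k=2: j=0 S=57.1351 intr=14.2849 cont=15.8766 V=15.8766[hold]; j=1 S=72.8800 intr=0.0000 cont=7.0048 V=7.0048[hold]; j=2 S=92.9638 intr=0.0000 cont=1.9514 V=1.9514[hold]  S*(2)=-
k=1: j=0 S=64.5291 intr=6.8909 cont=11.5602 V=11.5602[hold]; j=1 S=82.3116 intr=0.0000 cont=4.5525 V=4.5525[hold]  S*(1)=-
k=0: j=0 S=72.8800 intr=0.0000 cont=8.1538 V=8.1538[hold]  S*(0)=-

price = 8.1538
boundary = - - - - 44.7917 50.5883 57.1351
tree:
8.1538
11.5602 4.5525
15.8766 7.0048 1.9514
21.0077 10.4754 3.3272 0.4882
26.6283 15.1147 5.5668 0.9463 0.0000
31.7607 20.8317 9.0799 1.8343 0.0000 0.0000
36.3051 26.6283 14.2849 3.5552 0.0000 0.0000 0.0000
40.3287 31.7607 20.8317 6.8909 0.0000 0.0000 0.0000 0.0000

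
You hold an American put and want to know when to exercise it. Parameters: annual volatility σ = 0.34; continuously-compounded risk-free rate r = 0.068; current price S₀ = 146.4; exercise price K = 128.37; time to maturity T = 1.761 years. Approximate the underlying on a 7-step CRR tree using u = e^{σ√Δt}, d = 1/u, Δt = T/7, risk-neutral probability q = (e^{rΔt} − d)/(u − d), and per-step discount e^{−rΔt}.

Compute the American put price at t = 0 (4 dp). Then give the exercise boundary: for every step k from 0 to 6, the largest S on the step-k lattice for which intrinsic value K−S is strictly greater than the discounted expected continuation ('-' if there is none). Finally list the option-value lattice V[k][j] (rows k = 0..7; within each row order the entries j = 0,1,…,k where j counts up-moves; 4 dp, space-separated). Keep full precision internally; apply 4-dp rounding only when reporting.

Δt=0.25157, u=1.18594, d=0.84321, q=0.50781, disc=e^(-rΔt)=0.98304
k=7 terminal: V=max(K-S,0) → 83.9980 65.9631 40.5980 4.9233 0.0000 0.0000 0.0000 0.0000
k=6: j=0 S=52.6224 intr=75.7476 cont=73.5703 V=75.7476[EX]; j=1 S=74.0106 intr=54.3594 cont=52.1820 V=54.3594[EX]; j=2 S=104.0921 intr=24.2779 cont=22.1006 V=24.2779[EX]; j=3 S=146.4000 intr=0.0000 cont=2.3821 V=2.3821[hold]; j=4 S=205.9039 intr=0.0000 cont=0.0000 V=0.0000[hold]; j=5 S=289.5930 intr=0.0000 cont=0.0000 V=0.0000[hold]; j=6 S=407.2973 intr=0.0000 cont=0.0000 V=0.0000[hold]  S*(6)=104.0921
k=5: j=0 S=62.4069 intr=65.9631 cont=63.7858 V=65.9631[EX]; j=1 S=87.7720 intr=40.5980 cont=38.4207 V=40.5980[EX]; j=2 S=123.4467 intr=4.9233 cont=12.9357 V=12.9357[hold]; j=3 S=173.6212 intr=0.0000 cont=1.1526 V=1.1526[hold]; j=4 S=244.1891 intr=0.0000 cont=0.0000 V=0.0000[hold]; j=5 S=343.4391 intr=0.0000 cont=0.0000 V=0.0000[hold]  S*(5)=87.7720
k=4: j=0 S=74.0106 intr=54.3594 cont=52.1820 V=54.3594[EX]; j=1 S=104.0921 intr=24.2779 cont=26.1004 V=26.1004[hold]; j=2 S=146.4000 intr=0.0000 cont=6.8342 V=6.8342[hold]; j=3 S=205.9039 intr=0.0000 cont=0.5576 V=0.5576[hold]; j=4 S=289.5930 intr=0.0000 cont=0.0000 V=0.0000[hold]  S*(4)=74.0106
k=3: j=0 S=87.7720 intr=40.5980 cont=39.3305 V=40.5980[EX]; j=1 S=123.4467 intr=4.9233 cont=16.0400 V=16.0400[hold]; j=2 S=173.6212 intr=0.0000 cont=3.5850 V=3.5850[hold]; j=3 S=244.1891 intr=0.0000 cont=0.2698 V=0.2698[hold]  S*(3)=87.7720
k=2: j=0 S=104.0921 intr=24.2779 cont=27.6500 V=27.6500[hold]; j=1 S=146.4000 intr=0.0000 cont=9.5504 V=9.5504[hold]; j=2 S=205.9039 intr=0.0000 cont=1.8693 V=1.8693[hold]  S*(2)=-
k=1: j=0 S=123.4467 intr=4.9233 cont=18.1457 V=18.1457[hold]; j=1 S=173.6212 intr=0.0000 cont=5.5540 V=5.5540[hold]  S*(1)=-
k=0: j=0 S=146.4000 intr=0.0000 cont=11.5521 V=11.5521[hold]  S*(0)=-

price = 11.5521
boundary = - - - 87.7720 74.0106 87.7720 104.0921
tree:
11.5521
18.1457 5.5540
27.6500 9.5504 1.8693
40.5980 16.0400 3.5850 0.2698
54.3594 26.1004 6.8342 0.5576 0.0000
65.9631 40.5980 12.9357 1.1526 0.0000 0.0000
75.7476 54.3594 24.2779 2.3821 0.0000 0.0000 0.0000
83.9980 65.9631 40.5980 4.9233 0.0000 0.0000 0.0000 0.0000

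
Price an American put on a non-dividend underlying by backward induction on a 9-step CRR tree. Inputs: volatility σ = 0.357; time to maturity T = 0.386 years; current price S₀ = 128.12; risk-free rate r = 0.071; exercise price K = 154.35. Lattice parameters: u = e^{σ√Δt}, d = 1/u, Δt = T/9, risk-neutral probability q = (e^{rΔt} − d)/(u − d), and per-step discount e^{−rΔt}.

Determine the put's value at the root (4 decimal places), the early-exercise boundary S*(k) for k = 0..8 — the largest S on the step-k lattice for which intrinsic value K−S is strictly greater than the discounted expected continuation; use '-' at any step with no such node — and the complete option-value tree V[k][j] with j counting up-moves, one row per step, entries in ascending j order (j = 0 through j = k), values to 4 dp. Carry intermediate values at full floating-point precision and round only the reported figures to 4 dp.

params: Δt=0.04289 u=1.07674 d=0.92873 q=0.50213 e^(-rΔt)=0.99696
t_9 payoffs: 88.4877 77.9919 65.8236 51.7162 35.3607 16.3987 0.0000 0.0000 0.0000 0.0000
t_8: node(8,0) S=70.9163 payoff=83.4337 vs cont=82.9644 → 83.4337 [stop]  node(8,1) S=82.2174 payoff=72.1326 vs cont=71.6633 → 72.1326 [stop]  node(8,2) S=95.3194 payoff=59.0306 vs cont=58.5613 → 59.0306 [stop]  node(8,3) S=110.5094 payoff=43.8406 vs cont=43.3713 → 43.8406 [stop]  node(8,4) S=128.1200 payoff=26.2300 vs cont=25.7607 → 26.2300 [stop]  node(8,5) S=148.5370 payoff=5.8130 vs cont=8.1396 → 8.1396 [wait]  node(8,6) S=172.2076 payoff=0.0000 vs cont=0.0000 → 0.0000 [wait]  node(8,7) S=199.6504 payoff=0.0000 vs cont=0.0000 → 0.0000 [wait]  node(8,8) S=231.4663 payoff=0.0000 vs cont=0.0000 → 0.0000 [wait]  ⇒ S*(8)=128.1200
t_7: node(7,0) S=76.3581 payoff=77.9919 vs cont=77.5226 → 77.9919 [stop]  node(7,1) S=88.5264 payoff=65.8236 vs cont=65.3543 → 65.8236 [stop]  node(7,2) S=102.6338 payoff=51.7162 vs cont=51.2469 → 51.7162 [stop]  node(7,3) S=118.9893 payoff=35.3607 vs cont=34.8914 → 35.3607 [stop]  node(7,4) S=137.9513 payoff=16.3987 vs cont=17.0941 → 17.0941 [wait]  node(7,5) S=159.9350 payoff=0.0000 vs cont=4.0401 → 4.0401 [wait]  node(7,6) S=185.4220 payoff=0.0000 vs cont=0.0000 → 0.0000 [wait]  node(7,7) S=214.9706 payoff=0.0000 vs cont=0.0000 → 0.0000 [wait]  ⇒ S*(7)=118.9893
t_6: node(6,0) S=82.2174 payoff=72.1326 vs cont=71.6633 → 72.1326 [stop]  node(6,1) S=95.3194 payoff=59.0306 vs cont=58.5613 → 59.0306 [stop]  node(6,2) S=110.5094 payoff=43.8406 vs cont=43.3713 → 43.8406 [stop]  node(6,3) S=128.1200 payoff=26.2300 vs cont=26.1088 → 26.2300 [stop]  node(6,4) S=148.5370 payoff=5.8130 vs cont=10.5072 → 10.5072 [wait]  node(6,5) S=172.2076 payoff=0.0000 vs cont=2.0053 → 2.0053 [wait]  node(6,6) S=199.6504 payoff=0.0000 vs cont=0.0000 → 0.0000 [wait]  ⇒ S*(6)=128.1200
t_5: node(5,0) S=88.5264 payoff=65.8236 vs cont=65.3543 → 65.8236 [stop]  node(5,1) S=102.6338 payoff=51.7162 vs cont=51.2469 → 51.7162 [stop]  node(5,2) S=118.9893 payoff=35.3607 vs cont=34.8914 → 35.3607 [stop]  node(5,3) S=137.9513 payoff=16.3987 vs cont=18.2794 → 18.2794 [wait]  node(5,4) S=159.9350 payoff=0.0000 vs cont=6.2192 → 6.2192 [wait]  node(5,5) S=185.4220 payoff=0.0000 vs cont=0.9954 → 0.9954 [wait]  ⇒ S*(5)=118.9893
t_4: node(4,0) S=95.3194 payoff=59.0306 vs cont=58.5613 → 59.0306 [stop]  node(4,1) S=110.5094 payoff=43.8406 vs cont=43.3713 → 43.8406 [stop]  node(4,2) S=128.1200 payoff=26.2300 vs cont=26.7022 → 26.7022 [wait]  node(4,3) S=148.5370 payoff=5.8130 vs cont=12.1864 → 12.1864 [wait]  node(4,4) S=172.2076 payoff=0.0000 vs cont=3.5852 → 3.5852 [wait]  ⇒ S*(4)=110.5094
t_3: node(3,0) S=102.6338 payoff=51.7162 vs cont=51.2469 → 51.7162 [stop]  node(3,1) S=118.9893 payoff=35.3607 vs cont=35.1277 → 35.3607 [stop]  node(3,2) S=137.9513 payoff=16.3987 vs cont=19.3543 → 19.3543 [wait]  node(3,3) S=159.9350 payoff=0.0000 vs cont=7.8436 → 7.8436 [wait]  ⇒ S*(3)=118.9893
t_2: node(2,0) S=110.5094 payoff=43.8406 vs cont=43.3713 → 43.8406 [stop]  node(2,1) S=128.1200 payoff=26.2300 vs cont=27.2403 → 27.2403 [wait]  node(2,2) S=148.5370 payoff=5.8130 vs cont=13.5331 → 13.5331 [wait]  ⇒ S*(2)=110.5094
t_1: node(1,0) S=118.9893 payoff=35.3607 vs cont=35.3971 → 35.3971 [wait]  node(1,1) S=137.9513 payoff=16.3987 vs cont=20.2956 → 20.2956 [wait]  ⇒ S*(1)=-
t_0: node(0,0) S=128.1200 payoff=26.2300 vs cont=27.7296 → 27.7296 [wait]  ⇒ S*(0)=-

price = 27.7296
boundary = - - 110.5094 118.9893 110.5094 118.9893 128.1200 118.9893 128.1200
tree:
27.7296
35.3971 20.2956
43.8406 27.2403 13.5331
51.7162 35.3607 19.3543 7.8436
59.0306 43.8406 26.7022 12.1864 3.5852
65.8236 51.7162 35.3607 18.2794 6.2192 0.9954
72.1326 59.0306 43.8406 26.2300 10.5072 2.0053 0.0000
77.9919 65.8236 51.7162 35.3607 17.0941 4.0401 0.0000 0.0000
83.4337 72.1326 59.0306 43.8406 26.2300 8.1396 0.0000 0.0000 0.0000
88.4877 77.9919 65.8236 51.7162 35.3607 16.3987 0.0000 0.0000 0.0000 0.0000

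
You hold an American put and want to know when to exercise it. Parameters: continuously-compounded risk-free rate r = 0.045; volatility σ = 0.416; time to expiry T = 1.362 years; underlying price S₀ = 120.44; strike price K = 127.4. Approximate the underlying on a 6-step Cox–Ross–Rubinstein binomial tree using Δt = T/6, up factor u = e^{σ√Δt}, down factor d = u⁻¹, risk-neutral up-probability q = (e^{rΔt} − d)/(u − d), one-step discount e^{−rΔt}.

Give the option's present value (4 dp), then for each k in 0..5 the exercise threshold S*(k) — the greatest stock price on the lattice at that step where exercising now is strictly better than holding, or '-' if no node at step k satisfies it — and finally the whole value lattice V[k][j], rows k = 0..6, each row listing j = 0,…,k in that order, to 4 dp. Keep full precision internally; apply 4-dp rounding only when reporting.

price = 23.9538
boundary = - - - 66.4565 81.0243 98.7855
tree:
23.9538
34.0348 13.3879
46.5986 20.9566 5.3559
60.9435 31.8334 9.4512 0.9693
72.8920 46.3757 16.5329 1.8699 0.0000
82.6923 60.9435 28.6145 3.6076 0.0000 0.0000
90.7305 72.8920 46.3757 6.9600 0.0000 0.0000 0.0000

params: Δt=0.22700 u=1.21921 d=0.82020 q=0.47634 e^(-rΔt)=0.98984
t_6 payoffs: 90.7305 72.8920 46.3757 6.9600 0.0000 0.0000 0.0000
t_5: node(5,0) S=44.7077 payoff=82.6923 vs cont=81.3975 → 82.6923 [stop]  node(5,1) S=66.4565 payoff=60.9435 vs cont=59.6487 → 60.9435 [stop]  node(5,2) S=98.7855 payoff=28.6145 vs cont=27.3198 → 28.6145 [stop]  node(5,3) S=146.8414 payoff=0.0000 vs cont=3.6076 → 3.6076 [wait]  node(5,4) S=218.2749 payoff=0.0000 vs cont=0.0000 → 0.0000 [wait]  node(5,5) S=324.4585 payoff=0.0000 vs cont=0.0000 → 0.0000 [wait]  ⇒ S*(5)=98.7855
t_4: node(4,0) S=54.5080 payoff=72.8920 vs cont=71.5973 → 72.8920 [stop]  node(4,1) S=81.0243 payoff=46.3757 vs cont=45.0809 → 46.3757 [stop]  node(4,2) S=120.4400 payoff=6.9600 vs cont=16.5329 → 16.5329 [wait]  node(4,3) S=179.0301 payoff=0.0000 vs cont=1.8699 → 1.8699 [wait]  node(4,4) S=266.1224 payoff=0.0000 vs cont=0.0000 → 0.0000 [wait]  ⇒ S*(4)=81.0243
t_3: node(3,0) S=66.4565 payoff=60.9435 vs cont=59.6487 → 60.9435 [stop]  node(3,1) S=98.7855 payoff=28.6145 vs cont=31.8334 → 31.8334 [wait]  node(3,2) S=146.8414 payoff=0.0000 vs cont=9.4512 → 9.4512 [wait]  node(3,3) S=218.2749 payoff=0.0000 vs cont=0.9693 → 0.9693 [wait]  ⇒ S*(3)=66.4565
t_2: node(2,0) S=81.0243 payoff=46.3757 vs cont=46.5986 → 46.5986 [wait]  node(2,1) S=120.4400 payoff=6.9600 vs cont=20.9566 → 20.9566 [wait]  node(2,2) S=179.0301 payoff=0.0000 vs cont=5.3559 → 5.3559 [wait]  ⇒ S*(2)=-
t_1: node(1,0) S=98.7855 payoff=28.6145 vs cont=34.0348 → 34.0348 [wait]  node(1,1) S=146.8414 payoff=0.0000 vs cont=13.3879 → 13.3879 [wait]  ⇒ S*(1)=-
t_0: node(0,0) S=120.4400 payoff=6.9600 vs cont=23.9538 → 23.9538 [wait]  ⇒ S*(0)=-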